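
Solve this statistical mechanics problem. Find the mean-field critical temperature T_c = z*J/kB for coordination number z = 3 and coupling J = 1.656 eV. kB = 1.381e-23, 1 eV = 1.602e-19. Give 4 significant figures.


Step 1: z*J = 3*1.656 = 4.968 eV
Step 2: Convert to Joules: 4.968*1.602e-19 = 7.959e-19 J
Step 3: T_c = 7.959e-19 / 1.381e-23 = 5.763e+04 K

5.763e+04


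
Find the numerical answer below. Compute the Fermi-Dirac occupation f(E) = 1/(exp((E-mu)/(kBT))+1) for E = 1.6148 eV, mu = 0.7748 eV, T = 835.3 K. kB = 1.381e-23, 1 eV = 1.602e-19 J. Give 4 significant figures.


Step 1: (E - mu) = 1.6148 - 0.7748 = 0.84 eV
Step 2: Convert: (E-mu)*eV = 1.346e-19 J
Step 3: x = (E-mu)*eV/(kB*T) = 11.67
Step 4: f = 1/(exp(11.67)+1) = 8.584e-06

8.584e-06


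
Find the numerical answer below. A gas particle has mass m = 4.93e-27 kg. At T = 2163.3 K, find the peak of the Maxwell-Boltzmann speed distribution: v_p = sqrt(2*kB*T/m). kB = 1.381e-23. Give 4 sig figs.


Step 1: Numerator = 2*kB*T = 2*1.381e-23*2163.3 = 5.975e-20
Step 2: Ratio = 5.975e-20 / 4.93e-27 = 1.212e+07
Step 3: v_p = sqrt(1.212e+07) = 3481 m/s

3481


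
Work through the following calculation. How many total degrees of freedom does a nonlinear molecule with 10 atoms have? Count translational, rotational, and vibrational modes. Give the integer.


Step 1: Translational DOF = 3
Step 2: Rotational DOF (nonlinear) = 3
Step 3: Vibrational DOF = 3*10 - 6 = 24
Step 4: Total = 3 + 3 + 24 = 30

30


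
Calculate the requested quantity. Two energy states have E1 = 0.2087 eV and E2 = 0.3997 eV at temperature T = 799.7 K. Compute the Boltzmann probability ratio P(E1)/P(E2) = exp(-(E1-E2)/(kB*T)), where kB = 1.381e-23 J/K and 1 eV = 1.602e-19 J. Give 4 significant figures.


Step 1: Compute energy difference dE = E1 - E2 = 0.2087 - 0.3997 = -0.191 eV
Step 2: Convert to Joules: dE_J = -0.191 * 1.602e-19 = -3.06e-20 J
Step 3: Compute exponent = -dE_J / (kB * T) = -(-3.06e-20) / (1.381e-23 * 799.7) = 2.771
Step 4: P(E1)/P(E2) = exp(2.771) = 15.97

15.97


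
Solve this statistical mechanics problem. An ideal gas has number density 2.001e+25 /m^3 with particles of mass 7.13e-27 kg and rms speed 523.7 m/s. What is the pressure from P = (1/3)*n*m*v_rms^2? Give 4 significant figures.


Step 1: v_rms^2 = 523.7^2 = 2.743e+05
Step 2: n*m = 2.001e+25*7.13e-27 = 0.1427
Step 3: P = (1/3)*0.1427*2.743e+05 = 1.304e+04 Pa

1.304e+04


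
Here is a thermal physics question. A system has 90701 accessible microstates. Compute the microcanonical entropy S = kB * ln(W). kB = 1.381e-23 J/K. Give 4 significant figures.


Step 1: ln(W) = ln(90701) = 11.42
Step 2: S = kB * ln(W) = 1.381e-23 * 11.42
Step 3: S = 1.576e-22 J/K

1.576e-22


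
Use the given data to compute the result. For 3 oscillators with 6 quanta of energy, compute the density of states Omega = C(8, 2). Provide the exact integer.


Step 1: Use binomial coefficient C(8, 2)
Step 2: Numerator = 8! / 6!
Step 3: Denominator = 2!
Step 4: Omega = 28

28


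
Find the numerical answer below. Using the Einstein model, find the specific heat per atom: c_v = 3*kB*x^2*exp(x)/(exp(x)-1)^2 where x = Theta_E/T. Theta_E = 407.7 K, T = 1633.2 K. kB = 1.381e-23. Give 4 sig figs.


Step 1: x = Theta_E/T = 407.7/1633.2 = 0.2496
Step 2: x^2 = 0.06232
Step 3: exp(x) = 1.284
Step 4: c_v = 3*1.381e-23*0.06232*1.284/(1.284-1)^2 = 4.122e-23

4.122e-23


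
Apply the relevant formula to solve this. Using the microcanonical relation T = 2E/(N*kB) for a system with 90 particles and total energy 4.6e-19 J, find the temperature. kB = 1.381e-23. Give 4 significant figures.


Step 1: Numerator = 2*E = 2*4.6e-19 = 9.2e-19 J
Step 2: Denominator = N*kB = 90*1.381e-23 = 1.243e-21
Step 3: T = 9.2e-19 / 1.243e-21 = 740.2 K

740.2


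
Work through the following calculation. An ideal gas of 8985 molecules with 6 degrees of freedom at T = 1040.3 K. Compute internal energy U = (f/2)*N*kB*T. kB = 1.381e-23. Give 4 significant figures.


Step 1: f/2 = 6/2 = 3.0
Step 2: N*kB*T = 8985*1.381e-23*1040.3 = 1.291e-16
Step 3: U = 3.0 * 1.291e-16 = 3.873e-16 J

3.873e-16


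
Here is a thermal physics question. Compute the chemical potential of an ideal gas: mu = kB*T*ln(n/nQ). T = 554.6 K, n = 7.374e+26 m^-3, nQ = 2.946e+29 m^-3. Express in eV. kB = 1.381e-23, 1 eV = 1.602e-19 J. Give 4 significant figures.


Step 1: n/nQ = 7.374e+26/2.946e+29 = 0.002503
Step 2: ln(n/nQ) = -5.99
Step 3: mu = kB*T*ln(n/nQ) = 7.659e-21*-5.99 = -4.588e-20 J
Step 4: Convert to eV: -4.588e-20/1.602e-19 = -0.2864 eV

-0.2864


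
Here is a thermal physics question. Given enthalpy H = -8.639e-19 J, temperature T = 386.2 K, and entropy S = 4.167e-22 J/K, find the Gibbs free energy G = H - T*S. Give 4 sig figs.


Step 1: T*S = 386.2 * 4.167e-22 = 1.609e-19 J
Step 2: G = H - T*S = -8.639e-19 - 1.609e-19
Step 3: G = -1.025e-18 J

-1.025e-18


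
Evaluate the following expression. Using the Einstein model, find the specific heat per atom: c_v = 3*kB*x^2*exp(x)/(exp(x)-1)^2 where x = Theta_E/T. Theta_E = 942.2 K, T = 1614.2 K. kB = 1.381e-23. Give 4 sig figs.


Step 1: x = Theta_E/T = 942.2/1614.2 = 0.5837
Step 2: x^2 = 0.3407
Step 3: exp(x) = 1.793
Step 4: c_v = 3*1.381e-23*0.3407*1.793/(1.793-1)^2 = 4.027e-23

4.027e-23


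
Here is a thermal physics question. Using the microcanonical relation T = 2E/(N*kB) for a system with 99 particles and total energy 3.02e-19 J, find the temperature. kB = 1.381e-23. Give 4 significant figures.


Step 1: Numerator = 2*E = 2*3.02e-19 = 6.04e-19 J
Step 2: Denominator = N*kB = 99*1.381e-23 = 1.367e-21
Step 3: T = 6.04e-19 / 1.367e-21 = 441.8 K

441.8


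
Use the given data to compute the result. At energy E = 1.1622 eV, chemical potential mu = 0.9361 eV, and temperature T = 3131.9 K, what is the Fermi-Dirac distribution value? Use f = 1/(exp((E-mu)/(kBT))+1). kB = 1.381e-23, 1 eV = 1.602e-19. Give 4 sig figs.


Step 1: (E - mu) = 1.1622 - 0.9361 = 0.2261 eV
Step 2: Convert: (E-mu)*eV = 3.622e-20 J
Step 3: x = (E-mu)*eV/(kB*T) = 0.8375
Step 4: f = 1/(exp(0.8375)+1) = 0.3021

0.3021


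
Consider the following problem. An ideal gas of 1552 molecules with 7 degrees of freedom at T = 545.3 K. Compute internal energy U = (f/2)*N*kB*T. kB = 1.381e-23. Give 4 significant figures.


Step 1: f/2 = 7/2 = 3.5
Step 2: N*kB*T = 1552*1.381e-23*545.3 = 1.169e-17
Step 3: U = 3.5 * 1.169e-17 = 4.091e-17 J

4.091e-17


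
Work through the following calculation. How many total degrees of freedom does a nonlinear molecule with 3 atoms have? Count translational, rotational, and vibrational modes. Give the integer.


Step 1: Translational DOF = 3
Step 2: Rotational DOF (nonlinear) = 3
Step 3: Vibrational DOF = 3*3 - 6 = 3
Step 4: Total = 3 + 3 + 3 = 9

9


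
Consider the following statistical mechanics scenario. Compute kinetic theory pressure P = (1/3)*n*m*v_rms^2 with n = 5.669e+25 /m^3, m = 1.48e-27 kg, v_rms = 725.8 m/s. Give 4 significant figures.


Step 1: v_rms^2 = 725.8^2 = 5.268e+05
Step 2: n*m = 5.669e+25*1.48e-27 = 0.0839
Step 3: P = (1/3)*0.0839*5.268e+05 = 1.473e+04 Pa

1.473e+04


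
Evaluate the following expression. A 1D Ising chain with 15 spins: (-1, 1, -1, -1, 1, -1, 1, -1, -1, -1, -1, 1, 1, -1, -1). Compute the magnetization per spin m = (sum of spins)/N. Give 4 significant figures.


Step 1: Count up spins (+1): 5, down spins (-1): 10
Step 2: Total magnetization M = 5 - 10 = -5
Step 3: m = M/N = -5/15 = -0.3333

-0.3333


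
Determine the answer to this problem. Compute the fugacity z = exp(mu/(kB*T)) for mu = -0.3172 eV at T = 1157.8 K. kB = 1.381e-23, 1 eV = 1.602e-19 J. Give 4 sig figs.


Step 1: Convert mu to Joules: -0.3172*1.602e-19 = -5.082e-20 J
Step 2: kB*T = 1.381e-23*1157.8 = 1.599e-20 J
Step 3: mu/(kB*T) = -3.178
Step 4: z = exp(-3.178) = 0.04166

0.04166


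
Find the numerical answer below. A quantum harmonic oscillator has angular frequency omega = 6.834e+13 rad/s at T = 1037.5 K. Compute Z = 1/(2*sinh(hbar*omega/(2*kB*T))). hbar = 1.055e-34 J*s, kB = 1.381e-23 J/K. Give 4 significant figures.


Step 1: Compute x = hbar*omega/(kB*T) = 1.055e-34*6.834e+13/(1.381e-23*1037.5) = 0.5032
Step 2: x/2 = 0.2516
Step 3: sinh(x/2) = 0.2543
Step 4: Z = 1/(2*0.2543) = 1.966

1.966


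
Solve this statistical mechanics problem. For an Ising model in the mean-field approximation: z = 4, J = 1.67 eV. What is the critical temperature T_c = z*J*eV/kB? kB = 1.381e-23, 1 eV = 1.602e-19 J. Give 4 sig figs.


Step 1: z*J = 4*1.67 = 6.68 eV
Step 2: Convert to Joules: 6.68*1.602e-19 = 1.07e-18 J
Step 3: T_c = 1.07e-18 / 1.381e-23 = 7.749e+04 K

7.749e+04


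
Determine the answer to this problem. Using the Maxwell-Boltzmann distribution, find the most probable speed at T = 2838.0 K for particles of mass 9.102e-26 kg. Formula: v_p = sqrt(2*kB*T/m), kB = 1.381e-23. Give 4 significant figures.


Step 1: Numerator = 2*kB*T = 2*1.381e-23*2838.0 = 7.839e-20
Step 2: Ratio = 7.839e-20 / 9.102e-26 = 8.612e+05
Step 3: v_p = sqrt(8.612e+05) = 928 m/s

928


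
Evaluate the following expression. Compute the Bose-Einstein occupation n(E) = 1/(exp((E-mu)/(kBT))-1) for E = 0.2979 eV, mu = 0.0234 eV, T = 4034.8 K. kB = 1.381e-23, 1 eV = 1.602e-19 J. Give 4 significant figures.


Step 1: (E - mu) = 0.2745 eV
Step 2: x = (E-mu)*eV/(kB*T) = 0.2745*1.602e-19/(1.381e-23*4034.8) = 0.7892
Step 3: exp(x) = 2.202
Step 4: n = 1/(exp(x)-1) = 0.8322

0.8322


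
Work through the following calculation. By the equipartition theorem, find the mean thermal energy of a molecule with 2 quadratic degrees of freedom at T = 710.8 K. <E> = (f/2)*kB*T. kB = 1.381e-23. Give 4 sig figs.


Step 1: f/2 = 2/2 = 1
Step 2: kB*T = 1.381e-23 * 710.8 = 9.816e-21
Step 3: <E> = 1 * 9.816e-21 = 9.816e-21 J

9.816e-21


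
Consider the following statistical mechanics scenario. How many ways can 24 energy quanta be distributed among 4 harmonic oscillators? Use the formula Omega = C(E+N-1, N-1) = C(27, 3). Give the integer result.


Step 1: Use binomial coefficient C(27, 3)
Step 2: Numerator = 27! / 24!
Step 3: Denominator = 3!
Step 4: Omega = 2925

2925


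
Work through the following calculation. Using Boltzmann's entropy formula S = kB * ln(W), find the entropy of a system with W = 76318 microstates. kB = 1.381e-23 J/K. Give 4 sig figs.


Step 1: ln(W) = ln(76318) = 11.24
Step 2: S = kB * ln(W) = 1.381e-23 * 11.24
Step 3: S = 1.553e-22 J/K

1.553e-22


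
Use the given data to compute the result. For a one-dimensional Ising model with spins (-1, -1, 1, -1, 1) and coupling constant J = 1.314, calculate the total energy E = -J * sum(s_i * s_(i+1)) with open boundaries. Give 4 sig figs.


Step 1: Nearest-neighbor products: 1, -1, -1, -1
Step 2: Sum of products = -2
Step 3: E = -1.314 * -2 = 2.628

2.628


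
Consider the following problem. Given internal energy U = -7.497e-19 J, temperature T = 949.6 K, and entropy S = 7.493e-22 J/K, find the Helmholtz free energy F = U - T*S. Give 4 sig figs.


Step 1: T*S = 949.6 * 7.493e-22 = 7.115e-19 J
Step 2: F = U - T*S = -7.497e-19 - 7.115e-19
Step 3: F = -1.461e-18 J

-1.461e-18


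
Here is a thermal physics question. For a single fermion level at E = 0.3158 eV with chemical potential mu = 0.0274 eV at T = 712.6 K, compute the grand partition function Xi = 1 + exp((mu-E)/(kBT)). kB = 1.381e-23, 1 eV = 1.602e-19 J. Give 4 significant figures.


Step 1: (mu - E) = 0.0274 - 0.3158 = -0.2884 eV
Step 2: x = (mu-E)*eV/(kB*T) = -0.2884*1.602e-19/(1.381e-23*712.6) = -4.695
Step 3: exp(x) = 0.009143
Step 4: Xi = 1 + 0.009143 = 1.009

1.009


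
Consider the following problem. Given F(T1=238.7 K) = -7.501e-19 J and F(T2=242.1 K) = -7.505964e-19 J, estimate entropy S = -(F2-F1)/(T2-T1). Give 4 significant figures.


Step 1: dF = F2 - F1 = -7.505964e-19 - (-7.501e-19) = -4.964e-22 J
Step 2: dT = T2 - T1 = 242.1 - 238.7 = 3.4 K
Step 3: S = -dF/dT = -(-4.964e-22)/3.4 = 1.46e-22 J/K

1.46e-22


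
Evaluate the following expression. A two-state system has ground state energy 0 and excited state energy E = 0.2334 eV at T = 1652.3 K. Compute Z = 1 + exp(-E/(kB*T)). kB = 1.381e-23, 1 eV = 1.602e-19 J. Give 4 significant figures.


Step 1: Compute beta*E = E*eV/(kB*T) = 0.2334*1.602e-19/(1.381e-23*1652.3) = 1.639
Step 2: exp(-beta*E) = exp(-1.639) = 0.1942
Step 3: Z = 1 + 0.1942 = 1.194

1.194


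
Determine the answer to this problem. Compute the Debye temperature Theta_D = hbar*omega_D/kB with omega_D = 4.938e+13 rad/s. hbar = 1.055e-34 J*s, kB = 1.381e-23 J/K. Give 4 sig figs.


Step 1: hbar*omega_D = 1.055e-34 * 4.938e+13 = 5.21e-21 J
Step 2: Theta_D = 5.21e-21 / 1.381e-23
Step 3: Theta_D = 377.2 K

377.2


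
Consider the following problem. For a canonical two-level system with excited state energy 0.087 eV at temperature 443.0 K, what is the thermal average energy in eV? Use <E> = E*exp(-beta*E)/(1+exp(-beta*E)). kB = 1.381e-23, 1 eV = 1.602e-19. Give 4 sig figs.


Step 1: beta*E = 0.087*1.602e-19/(1.381e-23*443.0) = 2.278
Step 2: exp(-beta*E) = 0.1025
Step 3: <E> = 0.087*0.1025/(1+0.1025) = 0.008086 eV

0.008086


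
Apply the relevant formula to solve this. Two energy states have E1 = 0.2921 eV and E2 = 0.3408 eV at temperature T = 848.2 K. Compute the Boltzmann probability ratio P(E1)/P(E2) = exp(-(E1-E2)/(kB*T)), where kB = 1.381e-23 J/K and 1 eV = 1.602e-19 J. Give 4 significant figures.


Step 1: Compute energy difference dE = E1 - E2 = 0.2921 - 0.3408 = -0.0487 eV
Step 2: Convert to Joules: dE_J = -0.0487 * 1.602e-19 = -7.802e-21 J
Step 3: Compute exponent = -dE_J / (kB * T) = -(-7.802e-21) / (1.381e-23 * 848.2) = 0.666
Step 4: P(E1)/P(E2) = exp(0.666) = 1.947

1.947


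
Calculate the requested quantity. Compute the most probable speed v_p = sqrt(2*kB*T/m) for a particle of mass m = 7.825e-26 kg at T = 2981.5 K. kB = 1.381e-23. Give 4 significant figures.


Step 1: Numerator = 2*kB*T = 2*1.381e-23*2981.5 = 8.235e-20
Step 2: Ratio = 8.235e-20 / 7.825e-26 = 1.052e+06
Step 3: v_p = sqrt(1.052e+06) = 1026 m/s

1026


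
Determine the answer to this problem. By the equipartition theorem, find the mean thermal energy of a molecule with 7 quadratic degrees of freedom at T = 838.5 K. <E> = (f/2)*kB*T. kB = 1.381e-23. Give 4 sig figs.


Step 1: f/2 = 7/2 = 3.5
Step 2: kB*T = 1.381e-23 * 838.5 = 1.158e-20
Step 3: <E> = 3.5 * 1.158e-20 = 4.053e-20 J

4.053e-20


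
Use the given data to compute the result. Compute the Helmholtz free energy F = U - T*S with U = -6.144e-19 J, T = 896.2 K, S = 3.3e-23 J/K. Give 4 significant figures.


Step 1: T*S = 896.2 * 3.3e-23 = 2.957e-20 J
Step 2: F = U - T*S = -6.144e-19 - 2.957e-20
Step 3: F = -6.44e-19 J

-6.44e-19


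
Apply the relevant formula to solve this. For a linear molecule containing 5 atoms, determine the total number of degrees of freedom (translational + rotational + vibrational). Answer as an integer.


Step 1: Translational DOF = 3
Step 2: Rotational DOF (linear) = 2
Step 3: Vibrational DOF = 3*5 - 5 = 10
Step 4: Total = 3 + 2 + 10 = 15

15


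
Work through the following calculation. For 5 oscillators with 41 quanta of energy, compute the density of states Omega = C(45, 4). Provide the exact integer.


Step 1: Use binomial coefficient C(45, 4)
Step 2: Numerator = 45! / 41!
Step 3: Denominator = 4!
Step 4: Omega = 148995

148995


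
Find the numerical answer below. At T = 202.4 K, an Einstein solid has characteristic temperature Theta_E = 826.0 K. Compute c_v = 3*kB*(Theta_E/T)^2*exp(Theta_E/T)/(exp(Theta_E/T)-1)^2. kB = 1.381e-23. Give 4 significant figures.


Step 1: x = Theta_E/T = 826.0/202.4 = 4.081
Step 2: x^2 = 16.65
Step 3: exp(x) = 59.21
Step 4: c_v = 3*1.381e-23*16.65*59.21/(59.21-1)^2 = 1.206e-23

1.206e-23


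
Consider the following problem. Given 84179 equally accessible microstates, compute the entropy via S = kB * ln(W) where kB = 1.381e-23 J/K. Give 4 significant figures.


Step 1: ln(W) = ln(84179) = 11.34
Step 2: S = kB * ln(W) = 1.381e-23 * 11.34
Step 3: S = 1.566e-22 J/K

1.566e-22


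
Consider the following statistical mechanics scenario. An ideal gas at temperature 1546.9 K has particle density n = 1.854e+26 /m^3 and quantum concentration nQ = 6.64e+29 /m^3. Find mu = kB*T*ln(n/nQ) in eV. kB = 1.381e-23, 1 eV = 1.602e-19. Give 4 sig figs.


Step 1: n/nQ = 1.854e+26/6.64e+29 = 0.0002792
Step 2: ln(n/nQ) = -8.184
Step 3: mu = kB*T*ln(n/nQ) = 2.136e-20*-8.184 = -1.748e-19 J
Step 4: Convert to eV: -1.748e-19/1.602e-19 = -1.091 eV

-1.091


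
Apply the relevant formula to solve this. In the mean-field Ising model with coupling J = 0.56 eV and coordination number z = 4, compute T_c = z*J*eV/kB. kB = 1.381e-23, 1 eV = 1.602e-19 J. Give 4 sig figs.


Step 1: z*J = 4*0.56 = 2.24 eV
Step 2: Convert to Joules: 2.24*1.602e-19 = 3.588e-19 J
Step 3: T_c = 3.588e-19 / 1.381e-23 = 2.598e+04 K

2.598e+04


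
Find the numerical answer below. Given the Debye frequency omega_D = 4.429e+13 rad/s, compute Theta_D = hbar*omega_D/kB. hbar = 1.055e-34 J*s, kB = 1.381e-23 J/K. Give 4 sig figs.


Step 1: hbar*omega_D = 1.055e-34 * 4.429e+13 = 4.673e-21 J
Step 2: Theta_D = 4.673e-21 / 1.381e-23
Step 3: Theta_D = 338.3 K

338.3


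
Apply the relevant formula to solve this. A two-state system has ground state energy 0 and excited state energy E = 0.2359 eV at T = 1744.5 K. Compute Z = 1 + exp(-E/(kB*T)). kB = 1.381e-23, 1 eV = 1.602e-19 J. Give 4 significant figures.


Step 1: Compute beta*E = E*eV/(kB*T) = 0.2359*1.602e-19/(1.381e-23*1744.5) = 1.569
Step 2: exp(-beta*E) = exp(-1.569) = 0.2083
Step 3: Z = 1 + 0.2083 = 1.208

1.208


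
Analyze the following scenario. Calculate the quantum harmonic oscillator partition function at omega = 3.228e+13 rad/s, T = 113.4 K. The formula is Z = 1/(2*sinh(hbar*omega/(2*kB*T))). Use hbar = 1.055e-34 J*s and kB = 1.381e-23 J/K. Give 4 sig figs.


Step 1: Compute x = hbar*omega/(kB*T) = 1.055e-34*3.228e+13/(1.381e-23*113.4) = 2.175
Step 2: x/2 = 1.087
Step 3: sinh(x/2) = 1.315
Step 4: Z = 1/(2*1.315) = 0.3804

0.3804


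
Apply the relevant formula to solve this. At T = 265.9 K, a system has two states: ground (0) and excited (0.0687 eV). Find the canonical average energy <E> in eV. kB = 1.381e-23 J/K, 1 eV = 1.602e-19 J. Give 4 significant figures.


Step 1: beta*E = 0.0687*1.602e-19/(1.381e-23*265.9) = 2.997
Step 2: exp(-beta*E) = 0.04993
Step 3: <E> = 0.0687*0.04993/(1+0.04993) = 0.003267 eV

0.003267


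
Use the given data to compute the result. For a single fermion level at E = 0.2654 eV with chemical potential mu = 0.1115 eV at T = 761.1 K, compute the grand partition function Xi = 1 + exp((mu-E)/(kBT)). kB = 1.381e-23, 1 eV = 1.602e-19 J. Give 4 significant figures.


Step 1: (mu - E) = 0.1115 - 0.2654 = -0.1539 eV
Step 2: x = (mu-E)*eV/(kB*T) = -0.1539*1.602e-19/(1.381e-23*761.1) = -2.346
Step 3: exp(x) = 0.09578
Step 4: Xi = 1 + 0.09578 = 1.096

1.096


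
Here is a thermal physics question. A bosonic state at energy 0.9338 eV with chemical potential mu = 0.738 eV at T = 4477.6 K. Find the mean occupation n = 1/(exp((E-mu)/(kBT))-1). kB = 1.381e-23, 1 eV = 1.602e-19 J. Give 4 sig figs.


Step 1: (E - mu) = 0.1958 eV
Step 2: x = (E-mu)*eV/(kB*T) = 0.1958*1.602e-19/(1.381e-23*4477.6) = 0.5073
Step 3: exp(x) = 1.661
Step 4: n = 1/(exp(x)-1) = 1.513

1.513


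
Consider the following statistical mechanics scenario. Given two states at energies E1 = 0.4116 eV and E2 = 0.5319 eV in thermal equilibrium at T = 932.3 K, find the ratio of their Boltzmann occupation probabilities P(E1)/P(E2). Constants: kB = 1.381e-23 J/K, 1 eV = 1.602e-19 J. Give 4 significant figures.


Step 1: Compute energy difference dE = E1 - E2 = 0.4116 - 0.5319 = -0.1203 eV
Step 2: Convert to Joules: dE_J = -0.1203 * 1.602e-19 = -1.927e-20 J
Step 3: Compute exponent = -dE_J / (kB * T) = -(-1.927e-20) / (1.381e-23 * 932.3) = 1.497
Step 4: P(E1)/P(E2) = exp(1.497) = 4.468

4.468


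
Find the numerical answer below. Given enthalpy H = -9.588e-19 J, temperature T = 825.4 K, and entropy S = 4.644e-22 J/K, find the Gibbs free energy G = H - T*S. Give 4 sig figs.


Step 1: T*S = 825.4 * 4.644e-22 = 3.833e-19 J
Step 2: G = H - T*S = -9.588e-19 - 3.833e-19
Step 3: G = -1.342e-18 J

-1.342e-18


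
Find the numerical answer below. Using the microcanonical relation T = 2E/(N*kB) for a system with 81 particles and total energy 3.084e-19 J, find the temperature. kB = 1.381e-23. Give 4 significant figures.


Step 1: Numerator = 2*E = 2*3.084e-19 = 6.168e-19 J
Step 2: Denominator = N*kB = 81*1.381e-23 = 1.119e-21
Step 3: T = 6.168e-19 / 1.119e-21 = 551.4 K

551.4


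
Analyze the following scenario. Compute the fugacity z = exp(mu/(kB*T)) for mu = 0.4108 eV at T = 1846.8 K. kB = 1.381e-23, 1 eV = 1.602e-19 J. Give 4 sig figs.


Step 1: Convert mu to Joules: 0.4108*1.602e-19 = 6.581e-20 J
Step 2: kB*T = 1.381e-23*1846.8 = 2.55e-20 J
Step 3: mu/(kB*T) = 2.58
Step 4: z = exp(2.58) = 13.2

13.2


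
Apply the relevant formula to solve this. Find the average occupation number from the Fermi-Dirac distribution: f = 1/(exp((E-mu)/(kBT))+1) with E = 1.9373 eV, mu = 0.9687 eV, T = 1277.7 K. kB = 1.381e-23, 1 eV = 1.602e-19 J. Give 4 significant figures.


Step 1: (E - mu) = 1.9373 - 0.9687 = 0.9686 eV
Step 2: Convert: (E-mu)*eV = 1.552e-19 J
Step 3: x = (E-mu)*eV/(kB*T) = 8.794
Step 4: f = 1/(exp(8.794)+1) = 0.0001516

0.0001516


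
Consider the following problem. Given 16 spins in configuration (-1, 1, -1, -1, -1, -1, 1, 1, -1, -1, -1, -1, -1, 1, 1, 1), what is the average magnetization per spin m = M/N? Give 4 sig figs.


Step 1: Count up spins (+1): 6, down spins (-1): 10
Step 2: Total magnetization M = 6 - 10 = -4
Step 3: m = M/N = -4/16 = -0.25

-0.25


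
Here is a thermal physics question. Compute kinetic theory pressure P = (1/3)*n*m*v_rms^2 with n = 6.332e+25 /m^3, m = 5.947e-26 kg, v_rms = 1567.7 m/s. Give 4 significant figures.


Step 1: v_rms^2 = 1567.7^2 = 2.458e+06
Step 2: n*m = 6.332e+25*5.947e-26 = 3.766
Step 3: P = (1/3)*3.766*2.458e+06 = 3.085e+06 Pa

3.085e+06


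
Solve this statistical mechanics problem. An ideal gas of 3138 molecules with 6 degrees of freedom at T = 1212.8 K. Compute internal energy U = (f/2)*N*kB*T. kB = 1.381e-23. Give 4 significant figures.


Step 1: f/2 = 6/2 = 3.0
Step 2: N*kB*T = 3138*1.381e-23*1212.8 = 5.256e-17
Step 3: U = 3.0 * 5.256e-17 = 1.577e-16 J

1.577e-16


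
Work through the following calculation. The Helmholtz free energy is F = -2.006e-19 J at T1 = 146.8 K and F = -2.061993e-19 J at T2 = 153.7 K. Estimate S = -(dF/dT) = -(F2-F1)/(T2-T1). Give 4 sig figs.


Step 1: dF = F2 - F1 = -2.061993e-19 - (-2.006e-19) = -5.5993e-21 J
Step 2: dT = T2 - T1 = 153.7 - 146.8 = 6.9 K
Step 3: S = -dF/dT = -(-5.5993e-21)/6.9 = 8.115e-22 J/K

8.115e-22


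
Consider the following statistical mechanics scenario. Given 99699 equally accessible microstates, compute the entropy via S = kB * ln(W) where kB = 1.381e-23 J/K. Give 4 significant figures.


Step 1: ln(W) = ln(99699) = 11.51
Step 2: S = kB * ln(W) = 1.381e-23 * 11.51
Step 3: S = 1.59e-22 J/K

1.59e-22


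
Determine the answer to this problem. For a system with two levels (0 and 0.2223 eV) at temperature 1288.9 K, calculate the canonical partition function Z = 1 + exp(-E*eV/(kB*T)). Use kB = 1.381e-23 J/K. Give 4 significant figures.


Step 1: Compute beta*E = E*eV/(kB*T) = 0.2223*1.602e-19/(1.381e-23*1288.9) = 2.001
Step 2: exp(-beta*E) = exp(-2.001) = 0.1352
Step 3: Z = 1 + 0.1352 = 1.135

1.135


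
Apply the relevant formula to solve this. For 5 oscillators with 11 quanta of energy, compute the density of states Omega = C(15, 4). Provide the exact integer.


Step 1: Use binomial coefficient C(15, 4)
Step 2: Numerator = 15! / 11!
Step 3: Denominator = 4!
Step 4: Omega = 1365

1365


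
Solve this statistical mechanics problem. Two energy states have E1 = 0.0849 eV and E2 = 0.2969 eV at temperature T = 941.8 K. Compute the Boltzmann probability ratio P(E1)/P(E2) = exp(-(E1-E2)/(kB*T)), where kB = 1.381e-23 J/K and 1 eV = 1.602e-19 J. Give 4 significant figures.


Step 1: Compute energy difference dE = E1 - E2 = 0.0849 - 0.2969 = -0.212 eV
Step 2: Convert to Joules: dE_J = -0.212 * 1.602e-19 = -3.396e-20 J
Step 3: Compute exponent = -dE_J / (kB * T) = -(-3.396e-20) / (1.381e-23 * 941.8) = 2.611
Step 4: P(E1)/P(E2) = exp(2.611) = 13.62

13.62


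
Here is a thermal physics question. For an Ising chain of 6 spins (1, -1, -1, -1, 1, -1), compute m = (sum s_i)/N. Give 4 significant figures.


Step 1: Count up spins (+1): 2, down spins (-1): 4
Step 2: Total magnetization M = 2 - 4 = -2
Step 3: m = M/N = -2/6 = -0.3333

-0.3333


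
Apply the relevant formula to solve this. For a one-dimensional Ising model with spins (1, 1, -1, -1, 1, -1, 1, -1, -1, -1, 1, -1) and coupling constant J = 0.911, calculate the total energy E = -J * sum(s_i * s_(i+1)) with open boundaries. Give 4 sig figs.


Step 1: Nearest-neighbor products: 1, -1, 1, -1, -1, -1, -1, 1, 1, -1, -1
Step 2: Sum of products = -3
Step 3: E = -0.911 * -3 = 2.733

2.733


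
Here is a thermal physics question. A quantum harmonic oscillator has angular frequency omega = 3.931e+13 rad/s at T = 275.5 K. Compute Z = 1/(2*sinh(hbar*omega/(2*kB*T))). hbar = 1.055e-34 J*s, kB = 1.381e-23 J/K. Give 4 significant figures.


Step 1: Compute x = hbar*omega/(kB*T) = 1.055e-34*3.931e+13/(1.381e-23*275.5) = 1.09
Step 2: x/2 = 0.545
Step 3: sinh(x/2) = 0.5724
Step 4: Z = 1/(2*0.5724) = 0.8735

0.8735


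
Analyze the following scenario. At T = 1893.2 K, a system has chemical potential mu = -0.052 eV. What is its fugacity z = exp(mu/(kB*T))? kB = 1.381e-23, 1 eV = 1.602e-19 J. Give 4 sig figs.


Step 1: Convert mu to Joules: -0.052*1.602e-19 = -8.33e-21 J
Step 2: kB*T = 1.381e-23*1893.2 = 2.615e-20 J
Step 3: mu/(kB*T) = -0.3186
Step 4: z = exp(-0.3186) = 0.7272

0.7272


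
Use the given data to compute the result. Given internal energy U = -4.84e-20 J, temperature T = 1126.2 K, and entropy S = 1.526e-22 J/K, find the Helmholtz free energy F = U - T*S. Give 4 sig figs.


Step 1: T*S = 1126.2 * 1.526e-22 = 1.719e-19 J
Step 2: F = U - T*S = -4.84e-20 - 1.719e-19
Step 3: F = -2.203e-19 J

-2.203e-19


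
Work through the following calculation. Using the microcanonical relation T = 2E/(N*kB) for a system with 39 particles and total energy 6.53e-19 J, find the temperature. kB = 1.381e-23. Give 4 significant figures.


Step 1: Numerator = 2*E = 2*6.53e-19 = 1.306e-18 J
Step 2: Denominator = N*kB = 39*1.381e-23 = 5.386e-22
Step 3: T = 1.306e-18 / 5.386e-22 = 2425 K

2425


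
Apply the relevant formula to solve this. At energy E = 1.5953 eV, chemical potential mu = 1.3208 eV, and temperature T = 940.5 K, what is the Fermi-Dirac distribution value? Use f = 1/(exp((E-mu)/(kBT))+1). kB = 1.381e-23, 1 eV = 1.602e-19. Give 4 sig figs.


Step 1: (E - mu) = 1.5953 - 1.3208 = 0.2745 eV
Step 2: Convert: (E-mu)*eV = 4.397e-20 J
Step 3: x = (E-mu)*eV/(kB*T) = 3.386
Step 4: f = 1/(exp(3.386)+1) = 0.03274

0.03274


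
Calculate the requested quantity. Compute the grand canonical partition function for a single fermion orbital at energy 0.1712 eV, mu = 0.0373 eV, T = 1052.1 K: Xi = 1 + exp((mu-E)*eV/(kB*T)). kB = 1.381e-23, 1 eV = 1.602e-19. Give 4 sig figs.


Step 1: (mu - E) = 0.0373 - 0.1712 = -0.1339 eV
Step 2: x = (mu-E)*eV/(kB*T) = -0.1339*1.602e-19/(1.381e-23*1052.1) = -1.476
Step 3: exp(x) = 0.2285
Step 4: Xi = 1 + 0.2285 = 1.228

1.228


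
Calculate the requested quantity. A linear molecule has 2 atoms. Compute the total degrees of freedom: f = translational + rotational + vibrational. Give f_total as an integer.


Step 1: Translational DOF = 3
Step 2: Rotational DOF (linear) = 2
Step 3: Vibrational DOF = 3*2 - 5 = 1
Step 4: Total = 3 + 2 + 1 = 6

6


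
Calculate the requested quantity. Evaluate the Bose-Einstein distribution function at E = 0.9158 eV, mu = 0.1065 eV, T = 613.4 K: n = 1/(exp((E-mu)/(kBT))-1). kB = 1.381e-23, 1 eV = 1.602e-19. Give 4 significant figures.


Step 1: (E - mu) = 0.8093 eV
Step 2: x = (E-mu)*eV/(kB*T) = 0.8093*1.602e-19/(1.381e-23*613.4) = 15.31
Step 3: exp(x) = 4.435e+06
Step 4: n = 1/(exp(x)-1) = 2.255e-07

2.255e-07


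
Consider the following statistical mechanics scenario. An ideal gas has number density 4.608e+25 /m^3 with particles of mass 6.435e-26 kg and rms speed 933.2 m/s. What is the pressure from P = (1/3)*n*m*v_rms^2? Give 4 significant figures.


Step 1: v_rms^2 = 933.2^2 = 8.709e+05
Step 2: n*m = 4.608e+25*6.435e-26 = 2.965
Step 3: P = (1/3)*2.965*8.709e+05 = 8.608e+05 Pa

8.608e+05


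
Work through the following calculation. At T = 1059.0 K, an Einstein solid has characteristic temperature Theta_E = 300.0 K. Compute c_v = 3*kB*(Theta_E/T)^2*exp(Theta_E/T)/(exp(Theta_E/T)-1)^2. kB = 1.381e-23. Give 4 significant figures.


Step 1: x = Theta_E/T = 300.0/1059.0 = 0.2833
Step 2: x^2 = 0.08025
Step 3: exp(x) = 1.327
Step 4: c_v = 3*1.381e-23*0.08025*1.327/(1.327-1)^2 = 4.115e-23

4.115e-23


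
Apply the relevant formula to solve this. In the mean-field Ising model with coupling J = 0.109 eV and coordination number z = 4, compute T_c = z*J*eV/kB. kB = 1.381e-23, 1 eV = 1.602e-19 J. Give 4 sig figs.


Step 1: z*J = 4*0.109 = 0.436 eV
Step 2: Convert to Joules: 0.436*1.602e-19 = 6.985e-20 J
Step 3: T_c = 6.985e-20 / 1.381e-23 = 5058 K

5058


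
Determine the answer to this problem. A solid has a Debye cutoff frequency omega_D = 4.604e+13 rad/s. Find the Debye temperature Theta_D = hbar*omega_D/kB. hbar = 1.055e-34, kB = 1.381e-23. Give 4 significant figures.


Step 1: hbar*omega_D = 1.055e-34 * 4.604e+13 = 4.857e-21 J
Step 2: Theta_D = 4.857e-21 / 1.381e-23
Step 3: Theta_D = 351.7 K

351.7


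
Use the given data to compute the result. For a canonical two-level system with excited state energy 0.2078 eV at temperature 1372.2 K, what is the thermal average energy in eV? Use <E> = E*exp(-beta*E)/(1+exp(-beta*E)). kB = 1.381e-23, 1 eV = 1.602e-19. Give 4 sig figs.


Step 1: beta*E = 0.2078*1.602e-19/(1.381e-23*1372.2) = 1.757
Step 2: exp(-beta*E) = 0.1726
Step 3: <E> = 0.2078*0.1726/(1+0.1726) = 0.03059 eV

0.03059


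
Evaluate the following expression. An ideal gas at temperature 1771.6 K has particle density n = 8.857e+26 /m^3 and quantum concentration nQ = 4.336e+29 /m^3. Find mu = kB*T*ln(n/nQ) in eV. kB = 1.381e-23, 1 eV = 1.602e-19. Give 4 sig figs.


Step 1: n/nQ = 8.857e+26/4.336e+29 = 0.002043
Step 2: ln(n/nQ) = -6.193
Step 3: mu = kB*T*ln(n/nQ) = 2.447e-20*-6.193 = -1.515e-19 J
Step 4: Convert to eV: -1.515e-19/1.602e-19 = -0.9459 eV

-0.9459


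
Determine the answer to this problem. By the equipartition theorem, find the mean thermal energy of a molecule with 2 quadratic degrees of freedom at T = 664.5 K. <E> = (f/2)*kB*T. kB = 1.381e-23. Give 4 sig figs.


Step 1: f/2 = 2/2 = 1
Step 2: kB*T = 1.381e-23 * 664.5 = 9.177e-21
Step 3: <E> = 1 * 9.177e-21 = 9.177e-21 J

9.177e-21


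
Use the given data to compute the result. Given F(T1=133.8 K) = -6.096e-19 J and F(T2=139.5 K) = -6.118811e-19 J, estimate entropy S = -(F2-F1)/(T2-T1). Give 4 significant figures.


Step 1: dF = F2 - F1 = -6.118811e-19 - (-6.096e-19) = -2.2811e-21 J
Step 2: dT = T2 - T1 = 139.5 - 133.8 = 5.7 K
Step 3: S = -dF/dT = -(-2.2811e-21)/5.7 = 4.002e-22 J/K

4.002e-22


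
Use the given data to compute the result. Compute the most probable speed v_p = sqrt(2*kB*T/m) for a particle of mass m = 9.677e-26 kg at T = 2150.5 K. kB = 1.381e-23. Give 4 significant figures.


Step 1: Numerator = 2*kB*T = 2*1.381e-23*2150.5 = 5.94e-20
Step 2: Ratio = 5.94e-20 / 9.677e-26 = 6.138e+05
Step 3: v_p = sqrt(6.138e+05) = 783.4 m/s

783.4


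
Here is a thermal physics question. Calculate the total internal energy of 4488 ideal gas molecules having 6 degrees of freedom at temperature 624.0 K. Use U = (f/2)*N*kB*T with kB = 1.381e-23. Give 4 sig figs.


Step 1: f/2 = 6/2 = 3.0
Step 2: N*kB*T = 4488*1.381e-23*624.0 = 3.868e-17
Step 3: U = 3.0 * 3.868e-17 = 1.16e-16 J

1.16e-16


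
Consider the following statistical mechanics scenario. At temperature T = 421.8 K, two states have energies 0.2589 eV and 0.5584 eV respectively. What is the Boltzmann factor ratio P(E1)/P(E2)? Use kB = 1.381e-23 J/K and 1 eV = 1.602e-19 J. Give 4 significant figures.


Step 1: Compute energy difference dE = E1 - E2 = 0.2589 - 0.5584 = -0.2995 eV
Step 2: Convert to Joules: dE_J = -0.2995 * 1.602e-19 = -4.798e-20 J
Step 3: Compute exponent = -dE_J / (kB * T) = -(-4.798e-20) / (1.381e-23 * 421.8) = 8.237
Step 4: P(E1)/P(E2) = exp(8.237) = 3777

3777


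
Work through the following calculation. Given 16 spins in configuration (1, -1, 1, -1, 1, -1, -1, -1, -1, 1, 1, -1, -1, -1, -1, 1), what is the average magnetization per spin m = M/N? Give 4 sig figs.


Step 1: Count up spins (+1): 6, down spins (-1): 10
Step 2: Total magnetization M = 6 - 10 = -4
Step 3: m = M/N = -4/16 = -0.25

-0.25


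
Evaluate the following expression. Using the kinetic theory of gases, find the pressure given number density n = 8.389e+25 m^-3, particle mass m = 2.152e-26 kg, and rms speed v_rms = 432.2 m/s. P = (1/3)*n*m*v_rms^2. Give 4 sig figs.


Step 1: v_rms^2 = 432.2^2 = 1.868e+05
Step 2: n*m = 8.389e+25*2.152e-26 = 1.805
Step 3: P = (1/3)*1.805*1.868e+05 = 1.124e+05 Pa

1.124e+05


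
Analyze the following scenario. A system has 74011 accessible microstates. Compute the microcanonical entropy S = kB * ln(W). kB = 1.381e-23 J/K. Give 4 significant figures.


Step 1: ln(W) = ln(74011) = 11.21
Step 2: S = kB * ln(W) = 1.381e-23 * 11.21
Step 3: S = 1.548e-22 J/K

1.548e-22


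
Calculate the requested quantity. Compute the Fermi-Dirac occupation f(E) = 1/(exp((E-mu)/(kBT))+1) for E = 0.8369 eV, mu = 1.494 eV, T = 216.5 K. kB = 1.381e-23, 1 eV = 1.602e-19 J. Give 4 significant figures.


Step 1: (E - mu) = 0.8369 - 1.494 = -0.6571 eV
Step 2: Convert: (E-mu)*eV = -1.053e-19 J
Step 3: x = (E-mu)*eV/(kB*T) = -35.21
Step 4: f = 1/(exp(-35.21)+1) = 1

1


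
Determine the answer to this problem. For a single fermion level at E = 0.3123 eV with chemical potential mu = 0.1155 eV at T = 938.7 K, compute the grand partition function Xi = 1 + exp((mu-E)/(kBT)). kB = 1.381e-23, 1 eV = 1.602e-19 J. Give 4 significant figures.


Step 1: (mu - E) = 0.1155 - 0.3123 = -0.1968 eV
Step 2: x = (mu-E)*eV/(kB*T) = -0.1968*1.602e-19/(1.381e-23*938.7) = -2.432
Step 3: exp(x) = 0.08786
Step 4: Xi = 1 + 0.08786 = 1.088

1.088


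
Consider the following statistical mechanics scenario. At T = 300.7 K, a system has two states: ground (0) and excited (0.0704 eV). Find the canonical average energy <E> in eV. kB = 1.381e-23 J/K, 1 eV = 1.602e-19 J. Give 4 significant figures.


Step 1: beta*E = 0.0704*1.602e-19/(1.381e-23*300.7) = 2.716
Step 2: exp(-beta*E) = 0.06615
Step 3: <E> = 0.0704*0.06615/(1+0.06615) = 0.004368 eV

0.004368


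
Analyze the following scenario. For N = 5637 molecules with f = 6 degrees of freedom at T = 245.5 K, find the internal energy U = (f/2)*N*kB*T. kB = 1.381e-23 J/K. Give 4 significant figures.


Step 1: f/2 = 6/2 = 3.0
Step 2: N*kB*T = 5637*1.381e-23*245.5 = 1.911e-17
Step 3: U = 3.0 * 1.911e-17 = 5.733e-17 J

5.733e-17


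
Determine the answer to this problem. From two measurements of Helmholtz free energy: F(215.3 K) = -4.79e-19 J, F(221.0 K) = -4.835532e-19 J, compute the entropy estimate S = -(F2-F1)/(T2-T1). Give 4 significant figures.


Step 1: dF = F2 - F1 = -4.835532e-19 - (-4.79e-19) = -4.5532e-21 J
Step 2: dT = T2 - T1 = 221.0 - 215.3 = 5.7 K
Step 3: S = -dF/dT = -(-4.5532e-21)/5.7 = 7.988e-22 J/K

7.988e-22


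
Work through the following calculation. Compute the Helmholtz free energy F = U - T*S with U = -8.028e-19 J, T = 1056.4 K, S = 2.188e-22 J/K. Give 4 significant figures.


Step 1: T*S = 1056.4 * 2.188e-22 = 2.311e-19 J
Step 2: F = U - T*S = -8.028e-19 - 2.311e-19
Step 3: F = -1.034e-18 J

-1.034e-18


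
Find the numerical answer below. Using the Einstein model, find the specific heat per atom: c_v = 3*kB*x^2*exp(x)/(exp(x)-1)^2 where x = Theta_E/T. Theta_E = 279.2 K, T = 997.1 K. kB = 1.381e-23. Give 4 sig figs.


Step 1: x = Theta_E/T = 279.2/997.1 = 0.28
Step 2: x^2 = 0.07841
Step 3: exp(x) = 1.323
Step 4: c_v = 3*1.381e-23*0.07841*1.323/(1.323-1)^2 = 4.116e-23

4.116e-23


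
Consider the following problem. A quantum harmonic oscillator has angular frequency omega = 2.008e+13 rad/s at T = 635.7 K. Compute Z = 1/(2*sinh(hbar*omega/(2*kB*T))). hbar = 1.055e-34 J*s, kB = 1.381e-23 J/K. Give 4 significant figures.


Step 1: Compute x = hbar*omega/(kB*T) = 1.055e-34*2.008e+13/(1.381e-23*635.7) = 0.2413
Step 2: x/2 = 0.1207
Step 3: sinh(x/2) = 0.1209
Step 4: Z = 1/(2*0.1209) = 4.134

4.134


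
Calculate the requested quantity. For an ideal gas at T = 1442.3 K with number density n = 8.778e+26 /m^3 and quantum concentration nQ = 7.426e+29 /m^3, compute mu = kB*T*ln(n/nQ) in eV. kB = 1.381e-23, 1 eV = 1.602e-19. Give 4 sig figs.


Step 1: n/nQ = 8.778e+26/7.426e+29 = 0.001182
Step 2: ln(n/nQ) = -6.74
Step 3: mu = kB*T*ln(n/nQ) = 1.992e-20*-6.74 = -1.343e-19 J
Step 4: Convert to eV: -1.343e-19/1.602e-19 = -0.8381 eV

-0.8381


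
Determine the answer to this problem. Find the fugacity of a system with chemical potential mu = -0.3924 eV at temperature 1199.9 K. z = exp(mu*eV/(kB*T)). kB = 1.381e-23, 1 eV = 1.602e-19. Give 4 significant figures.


Step 1: Convert mu to Joules: -0.3924*1.602e-19 = -6.286e-20 J
Step 2: kB*T = 1.381e-23*1199.9 = 1.657e-20 J
Step 3: mu/(kB*T) = -3.794
Step 4: z = exp(-3.794) = 0.02251

0.02251


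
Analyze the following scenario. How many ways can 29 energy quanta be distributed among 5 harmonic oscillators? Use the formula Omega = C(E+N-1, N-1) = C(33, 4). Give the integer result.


Step 1: Use binomial coefficient C(33, 4)
Step 2: Numerator = 33! / 29!
Step 3: Denominator = 4!
Step 4: Omega = 40920

40920


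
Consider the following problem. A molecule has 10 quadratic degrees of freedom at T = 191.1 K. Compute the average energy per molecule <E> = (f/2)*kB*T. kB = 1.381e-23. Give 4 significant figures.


Step 1: f/2 = 10/2 = 5
Step 2: kB*T = 1.381e-23 * 191.1 = 2.639e-21
Step 3: <E> = 5 * 2.639e-21 = 1.32e-20 J

1.32e-20


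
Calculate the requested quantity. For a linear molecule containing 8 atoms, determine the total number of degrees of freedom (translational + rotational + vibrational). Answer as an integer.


Step 1: Translational DOF = 3
Step 2: Rotational DOF (linear) = 2
Step 3: Vibrational DOF = 3*8 - 5 = 19
Step 4: Total = 3 + 2 + 19 = 24

24


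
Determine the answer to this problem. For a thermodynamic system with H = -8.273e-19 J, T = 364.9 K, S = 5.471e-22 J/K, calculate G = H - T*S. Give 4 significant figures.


Step 1: T*S = 364.9 * 5.471e-22 = 1.996e-19 J
Step 2: G = H - T*S = -8.273e-19 - 1.996e-19
Step 3: G = -1.027e-18 J

-1.027e-18


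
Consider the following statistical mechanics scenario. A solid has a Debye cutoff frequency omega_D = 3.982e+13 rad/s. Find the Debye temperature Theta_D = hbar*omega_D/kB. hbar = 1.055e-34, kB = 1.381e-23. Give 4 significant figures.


Step 1: hbar*omega_D = 1.055e-34 * 3.982e+13 = 4.201e-21 J
Step 2: Theta_D = 4.201e-21 / 1.381e-23
Step 3: Theta_D = 304.2 K

304.2


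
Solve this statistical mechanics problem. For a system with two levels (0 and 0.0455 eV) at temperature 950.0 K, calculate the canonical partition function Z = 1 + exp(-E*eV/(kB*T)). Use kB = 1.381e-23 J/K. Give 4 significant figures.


Step 1: Compute beta*E = E*eV/(kB*T) = 0.0455*1.602e-19/(1.381e-23*950.0) = 0.5556
Step 2: exp(-beta*E) = exp(-0.5556) = 0.5737
Step 3: Z = 1 + 0.5737 = 1.574

1.574


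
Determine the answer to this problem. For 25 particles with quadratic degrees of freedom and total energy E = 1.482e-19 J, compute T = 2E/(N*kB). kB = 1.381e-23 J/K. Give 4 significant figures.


Step 1: Numerator = 2*E = 2*1.482e-19 = 2.964e-19 J
Step 2: Denominator = N*kB = 25*1.381e-23 = 3.452e-22
Step 3: T = 2.964e-19 / 3.452e-22 = 858.5 K

858.5
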